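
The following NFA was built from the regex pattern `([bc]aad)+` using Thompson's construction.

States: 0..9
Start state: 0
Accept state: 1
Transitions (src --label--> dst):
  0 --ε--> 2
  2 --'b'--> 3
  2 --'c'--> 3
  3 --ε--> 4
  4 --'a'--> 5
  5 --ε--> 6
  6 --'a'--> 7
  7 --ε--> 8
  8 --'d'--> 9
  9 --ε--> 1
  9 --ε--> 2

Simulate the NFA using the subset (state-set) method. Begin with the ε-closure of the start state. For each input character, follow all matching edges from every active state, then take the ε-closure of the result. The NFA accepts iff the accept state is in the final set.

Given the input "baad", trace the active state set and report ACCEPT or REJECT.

Answer: ACCEPT

Derivation:
start: ε-closure({0}) = {0,2}
'b' @ 1: {3,4}
'a' @ 2: {5,6}
'a' @ 3: {7,8}
'd' @ 4: {1,2,9}  (accept∈set)
end set {1,2,9} — state 1 in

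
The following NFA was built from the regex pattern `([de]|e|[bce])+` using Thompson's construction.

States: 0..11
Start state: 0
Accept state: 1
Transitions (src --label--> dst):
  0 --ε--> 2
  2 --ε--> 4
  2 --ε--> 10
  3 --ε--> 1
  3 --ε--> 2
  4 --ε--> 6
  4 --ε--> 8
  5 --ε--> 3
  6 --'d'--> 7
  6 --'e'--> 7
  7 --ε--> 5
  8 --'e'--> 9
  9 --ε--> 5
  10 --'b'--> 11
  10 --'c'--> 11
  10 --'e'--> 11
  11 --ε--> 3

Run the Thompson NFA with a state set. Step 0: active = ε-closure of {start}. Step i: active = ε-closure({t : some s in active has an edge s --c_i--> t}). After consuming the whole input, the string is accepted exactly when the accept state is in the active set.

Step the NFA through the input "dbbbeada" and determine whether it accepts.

Answer: REJECT

Trace:
initial (ε-close {0}): {0,2,4,6,8,10}
'd' @ 1: {1,2,3,4,5,6,7,8,10}  ✓accept
'b' @ 2: {1,2,3,4,6,8,10,11}  ✓accept
'b' @ 3: {1,2,3,4,6,8,10,11}  ✓accept
'b' @ 4: {1,2,3,4,6,8,10,11}  ✓accept
'e' @ 5: {1,2,3,4,5,6,7,8,9,10,11}  ✓accept
'a' @ 6: {}  — dead — no transitions
rest 'da' ignored (set empty)
after full input: {}  (accept=1 not in)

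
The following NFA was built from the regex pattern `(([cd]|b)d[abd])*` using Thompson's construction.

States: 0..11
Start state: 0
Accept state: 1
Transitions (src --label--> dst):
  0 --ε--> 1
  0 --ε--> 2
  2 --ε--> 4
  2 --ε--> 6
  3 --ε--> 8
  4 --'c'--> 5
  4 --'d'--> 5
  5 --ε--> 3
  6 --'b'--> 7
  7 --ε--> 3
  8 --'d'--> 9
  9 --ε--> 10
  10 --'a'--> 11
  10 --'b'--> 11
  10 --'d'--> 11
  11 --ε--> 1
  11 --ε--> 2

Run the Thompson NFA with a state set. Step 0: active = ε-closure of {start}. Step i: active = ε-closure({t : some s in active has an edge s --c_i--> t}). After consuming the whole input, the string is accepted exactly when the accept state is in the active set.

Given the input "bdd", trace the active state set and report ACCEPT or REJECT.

initial (ε-close {0}): {0,1,2,4,6}
'b' @ 1: {3,7,8}
'd' @ 2: {9,10}
'd' @ 3: {1,2,4,6,11}  (accept∈set)
after full input: {1,2,4,6,11}  (accept=1 in)

Answer: ACCEPT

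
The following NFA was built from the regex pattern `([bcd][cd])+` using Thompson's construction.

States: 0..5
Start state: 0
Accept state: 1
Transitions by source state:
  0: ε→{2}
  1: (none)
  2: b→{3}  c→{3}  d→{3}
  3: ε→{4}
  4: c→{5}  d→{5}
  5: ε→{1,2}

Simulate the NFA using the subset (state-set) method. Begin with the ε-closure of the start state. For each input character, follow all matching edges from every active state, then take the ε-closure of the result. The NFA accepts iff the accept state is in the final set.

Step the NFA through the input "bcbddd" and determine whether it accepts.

Answer: ACCEPT

Derivation:
S₀ = ε-closure({0}) = {0,2}
'b' @ 1: {3,4}
'c' @ 2: {1,2,5}  ✓accept
'b' @ 3: {3,4}
'd' @ 4: {1,2,5}  ✓accept
'd' @ 5: {3,4}
'd' @ 6: {1,2,5}  ✓accept
end set {1,2,5} — state 1 in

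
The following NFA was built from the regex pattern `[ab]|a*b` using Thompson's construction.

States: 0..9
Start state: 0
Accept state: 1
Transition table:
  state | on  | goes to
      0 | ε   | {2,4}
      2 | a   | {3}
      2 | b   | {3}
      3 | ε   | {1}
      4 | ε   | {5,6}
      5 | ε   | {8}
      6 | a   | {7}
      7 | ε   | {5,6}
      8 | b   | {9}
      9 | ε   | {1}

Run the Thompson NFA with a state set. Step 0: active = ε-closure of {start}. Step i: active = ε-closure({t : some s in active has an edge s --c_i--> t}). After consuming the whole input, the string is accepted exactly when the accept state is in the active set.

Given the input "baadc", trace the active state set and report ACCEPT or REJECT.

Answer: REJECT

Trace:
start: ε-closure({0}) = {0,2,4,5,6,8}
'b' @ 1: {1,3,9}  ✓accept
'a' @ 2: {}  — no active states
rest 'adc' ignored (set empty)
end set {} — state 1 not in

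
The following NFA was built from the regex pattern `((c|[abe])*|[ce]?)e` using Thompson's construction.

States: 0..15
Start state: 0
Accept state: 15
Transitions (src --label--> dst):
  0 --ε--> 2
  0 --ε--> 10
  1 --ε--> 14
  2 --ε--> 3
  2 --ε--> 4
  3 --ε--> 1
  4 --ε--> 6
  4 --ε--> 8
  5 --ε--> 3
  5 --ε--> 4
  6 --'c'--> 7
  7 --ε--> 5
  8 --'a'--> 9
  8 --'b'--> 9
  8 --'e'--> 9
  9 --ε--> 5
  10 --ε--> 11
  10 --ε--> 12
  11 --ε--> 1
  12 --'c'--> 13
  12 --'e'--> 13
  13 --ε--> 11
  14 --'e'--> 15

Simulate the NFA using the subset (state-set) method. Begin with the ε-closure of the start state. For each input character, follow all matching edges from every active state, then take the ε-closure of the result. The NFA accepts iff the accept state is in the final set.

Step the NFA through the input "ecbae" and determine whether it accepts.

Answer: ACCEPT

Derivation:
start: ε-closure({0}) = {0,1,2,3,4,6,8,10,11,12,14}
'e' @ 1: {1,3,4,5,6,8,9,11,13,14,15}  ✓accept
'c' @ 2: {1,3,4,5,6,7,8,14}
'b' @ 3: {1,3,4,5,6,8,9,14}
'a' @ 4: {1,3,4,5,6,8,9,14}
'e' @ 5: {1,3,4,5,6,8,9,14,15}  ✓accept
after full input: {1,3,4,5,6,8,9,14,15}  (accept=15 in)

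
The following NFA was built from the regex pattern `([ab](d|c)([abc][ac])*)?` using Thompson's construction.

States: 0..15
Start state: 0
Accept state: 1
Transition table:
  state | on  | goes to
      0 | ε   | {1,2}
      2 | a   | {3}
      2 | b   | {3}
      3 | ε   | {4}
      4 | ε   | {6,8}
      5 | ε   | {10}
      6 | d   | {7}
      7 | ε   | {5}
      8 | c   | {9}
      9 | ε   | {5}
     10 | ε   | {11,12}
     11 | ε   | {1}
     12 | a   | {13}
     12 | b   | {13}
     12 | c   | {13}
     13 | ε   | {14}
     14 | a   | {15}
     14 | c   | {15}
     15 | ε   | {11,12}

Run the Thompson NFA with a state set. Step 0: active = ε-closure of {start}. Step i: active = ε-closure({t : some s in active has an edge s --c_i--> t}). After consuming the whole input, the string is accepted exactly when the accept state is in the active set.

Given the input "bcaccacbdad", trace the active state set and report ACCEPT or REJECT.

start: ε-closure({0}) = {0,1,2}
'b' @ 1: {3,4,6,8}
'c' @ 2: {1,5,9,10,11,12}  (accept∈set)
'a' @ 3: {13,14}
'c' @ 4: {1,11,12,15}  (accept∈set)
'c' @ 5: {13,14}
'a' @ 6: {1,11,12,15}  (accept∈set)
'c' @ 7: {13,14}
'b' @ 8: {}  — dead — no transitions
rest 'dad' ignored (set empty)
end set {} — state 1 not in

Answer: REJECT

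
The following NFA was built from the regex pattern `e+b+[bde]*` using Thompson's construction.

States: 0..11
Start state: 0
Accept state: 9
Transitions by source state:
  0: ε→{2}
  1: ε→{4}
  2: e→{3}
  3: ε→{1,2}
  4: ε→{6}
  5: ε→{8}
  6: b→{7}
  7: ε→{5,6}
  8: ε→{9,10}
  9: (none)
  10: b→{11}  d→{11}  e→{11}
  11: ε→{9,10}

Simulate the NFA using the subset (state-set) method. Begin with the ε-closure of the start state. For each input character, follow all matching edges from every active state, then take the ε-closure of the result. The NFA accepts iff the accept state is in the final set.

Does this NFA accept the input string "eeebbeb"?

start: ε-closure({0}) = {0,2}
'e' @ 1: {1,2,3,4,6}
'e' @ 2: {1,2,3,4,6}
'e' @ 3: {1,2,3,4,6}
'b' @ 4: {5,6,7,8,9,10}  (accept∈set)
'b' @ 5: {5,6,7,8,9,10,11}  (accept∈set)
'e' @ 6: {9,10,11}  (accept∈set)
'b' @ 7: {9,10,11}  (accept∈set)
after full input: {9,10,11}  (accept=9 in)

Answer: ACCEPT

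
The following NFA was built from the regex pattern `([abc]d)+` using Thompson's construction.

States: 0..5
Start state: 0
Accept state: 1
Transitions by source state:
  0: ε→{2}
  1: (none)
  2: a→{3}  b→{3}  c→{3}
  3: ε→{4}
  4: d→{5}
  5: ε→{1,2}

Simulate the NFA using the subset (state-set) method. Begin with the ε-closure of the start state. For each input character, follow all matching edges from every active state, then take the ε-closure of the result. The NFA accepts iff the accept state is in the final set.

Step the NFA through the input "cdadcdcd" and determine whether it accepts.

Answer: ACCEPT

Steps:
start: ε-closure({0}) = {0,2}
'c' @ 1: {3,4}
'd' @ 2: {1,2,5}  [accepting]
'a' @ 3: {3,4}
'd' @ 4: {1,2,5}  [accepting]
'c' @ 5: {3,4}
'd' @ 6: {1,2,5}  [accepting]
'c' @ 7: {3,4}
'd' @ 8: {1,2,5}  [accepting]
final: {1,2,5}; accept 1 in set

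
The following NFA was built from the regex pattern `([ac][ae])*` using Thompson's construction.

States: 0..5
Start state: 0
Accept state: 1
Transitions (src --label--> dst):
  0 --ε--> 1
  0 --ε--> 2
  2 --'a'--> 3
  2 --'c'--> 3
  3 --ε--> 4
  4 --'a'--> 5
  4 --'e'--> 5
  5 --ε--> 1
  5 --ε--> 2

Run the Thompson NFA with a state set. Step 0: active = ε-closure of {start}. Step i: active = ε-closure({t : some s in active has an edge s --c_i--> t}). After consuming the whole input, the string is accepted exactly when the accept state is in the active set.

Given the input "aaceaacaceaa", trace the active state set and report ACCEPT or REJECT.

Answer: ACCEPT

Derivation:
start: ε-closure({0}) = {0,1,2}
'a' @ 1: {3,4}
'a' @ 2: {1,2,5}  (accept∈set)
'c' @ 3: {3,4}
'e' @ 4: {1,2,5}  (accept∈set)
'a' @ 5: {3,4}
'a' @ 6: {1,2,5}  (accept∈set)
'c' @ 7: {3,4}
'a' @ 8: {1,2,5}  (accept∈set)
'c' @ 9: {3,4}
'e' @ 10: {1,2,5}  (accept∈set)
'a' @ 11: {3,4}
'a' @ 12: {1,2,5}  (accept∈set)
end set {1,2,5} — state 1 in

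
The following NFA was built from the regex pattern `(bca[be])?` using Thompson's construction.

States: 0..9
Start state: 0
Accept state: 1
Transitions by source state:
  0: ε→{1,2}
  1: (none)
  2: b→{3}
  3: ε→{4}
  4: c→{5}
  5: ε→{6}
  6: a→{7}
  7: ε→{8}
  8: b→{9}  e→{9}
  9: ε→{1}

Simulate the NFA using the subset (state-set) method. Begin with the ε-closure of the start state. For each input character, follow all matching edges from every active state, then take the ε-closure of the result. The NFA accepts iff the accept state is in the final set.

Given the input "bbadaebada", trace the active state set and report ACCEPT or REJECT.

start: ε-closure({0}) = {0,1,2}
'b' @ 1: {3,4}
'b' @ 2: {}  — no active states
rest 'adaebada' ignored (set empty)
final: {}; accept 1 not in set

Answer: REJECT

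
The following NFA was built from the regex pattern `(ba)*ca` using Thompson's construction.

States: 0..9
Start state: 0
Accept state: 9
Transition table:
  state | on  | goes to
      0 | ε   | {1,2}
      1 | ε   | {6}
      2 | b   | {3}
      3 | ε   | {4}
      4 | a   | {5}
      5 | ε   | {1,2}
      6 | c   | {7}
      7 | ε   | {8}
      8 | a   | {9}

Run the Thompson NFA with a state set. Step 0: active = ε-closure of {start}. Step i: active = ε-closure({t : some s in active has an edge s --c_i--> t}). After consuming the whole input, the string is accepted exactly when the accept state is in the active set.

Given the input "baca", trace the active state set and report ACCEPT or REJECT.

Answer: ACCEPT

Derivation:
initial (ε-close {0}): {0,1,2,6}
'b' @ 1: {3,4}
'a' @ 2: {1,2,5,6}
'c' @ 3: {7,8}
'a' @ 4: {9}  [accepting]
end set {9} — state 9 in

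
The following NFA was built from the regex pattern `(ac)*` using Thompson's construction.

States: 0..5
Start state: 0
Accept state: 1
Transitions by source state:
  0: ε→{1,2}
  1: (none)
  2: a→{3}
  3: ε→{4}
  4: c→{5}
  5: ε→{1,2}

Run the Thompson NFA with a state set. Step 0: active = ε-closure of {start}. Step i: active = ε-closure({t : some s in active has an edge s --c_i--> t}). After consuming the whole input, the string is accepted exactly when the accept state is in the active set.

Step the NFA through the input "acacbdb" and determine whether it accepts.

Answer: REJECT

Trace:
initial (ε-close {0}): {0,1,2}
'a' @ 1: {3,4}
'c' @ 2: {1,2,5}  [accepting]
'a' @ 3: {3,4}
'c' @ 4: {1,2,5}  [accepting]
'b' @ 5: {}  — state set empty
rest 'db' ignored (set empty)
after full input: {}  (accept=1 not in)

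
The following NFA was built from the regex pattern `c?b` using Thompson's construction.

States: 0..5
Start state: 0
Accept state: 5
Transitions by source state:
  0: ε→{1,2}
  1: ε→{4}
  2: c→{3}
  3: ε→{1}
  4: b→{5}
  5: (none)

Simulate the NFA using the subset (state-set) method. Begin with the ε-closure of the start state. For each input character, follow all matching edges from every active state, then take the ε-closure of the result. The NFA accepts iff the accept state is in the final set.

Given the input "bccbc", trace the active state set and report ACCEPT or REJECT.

Answer: REJECT

Derivation:
start: ε-closure({0}) = {0,1,2,4}
'b' @ 1: {5}  [accepting]
'c' @ 2: {}  — no active states
rest 'cbc' ignored (set empty)
final: {}; accept 5 not in set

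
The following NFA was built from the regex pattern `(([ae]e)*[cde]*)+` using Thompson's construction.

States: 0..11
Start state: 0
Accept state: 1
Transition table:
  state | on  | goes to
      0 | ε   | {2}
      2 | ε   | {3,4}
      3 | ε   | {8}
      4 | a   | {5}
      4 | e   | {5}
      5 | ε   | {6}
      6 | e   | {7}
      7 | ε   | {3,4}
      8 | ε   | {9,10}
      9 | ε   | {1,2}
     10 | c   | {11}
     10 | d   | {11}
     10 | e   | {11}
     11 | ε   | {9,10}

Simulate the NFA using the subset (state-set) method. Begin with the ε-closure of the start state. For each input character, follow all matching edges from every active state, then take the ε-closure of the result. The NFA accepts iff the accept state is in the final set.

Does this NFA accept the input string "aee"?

Answer: ACCEPT

Derivation:
initial (ε-close {0}): {0,1,2,3,4,8,9,10}
'a' @ 1: {5,6}
'e' @ 2: {1,2,3,4,7,8,9,10}  ✓accept
'e' @ 3: {1,2,3,4,5,6,8,9,10,11}  ✓accept
after full input: {1,2,3,4,5,6,8,9,10,11}  (accept=1 in)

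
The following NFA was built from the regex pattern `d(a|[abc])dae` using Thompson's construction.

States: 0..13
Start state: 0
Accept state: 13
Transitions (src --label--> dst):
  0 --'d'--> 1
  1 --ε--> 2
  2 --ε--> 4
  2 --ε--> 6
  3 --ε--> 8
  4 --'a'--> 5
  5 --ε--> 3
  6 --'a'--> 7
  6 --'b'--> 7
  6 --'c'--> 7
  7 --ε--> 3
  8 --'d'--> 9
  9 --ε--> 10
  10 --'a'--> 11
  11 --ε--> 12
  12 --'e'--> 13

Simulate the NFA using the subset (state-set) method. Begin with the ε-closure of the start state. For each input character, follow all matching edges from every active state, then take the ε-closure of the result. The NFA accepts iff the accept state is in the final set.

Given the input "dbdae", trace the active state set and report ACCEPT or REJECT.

start: ε-closure({0}) = {0}
'd' @ 1: {1,2,4,6}
'b' @ 2: {3,7,8}
'd' @ 3: {9,10}
'a' @ 4: {11,12}
'e' @ 5: {13}  [accepting]
final: {13}; accept 13 in set

Answer: ACCEPT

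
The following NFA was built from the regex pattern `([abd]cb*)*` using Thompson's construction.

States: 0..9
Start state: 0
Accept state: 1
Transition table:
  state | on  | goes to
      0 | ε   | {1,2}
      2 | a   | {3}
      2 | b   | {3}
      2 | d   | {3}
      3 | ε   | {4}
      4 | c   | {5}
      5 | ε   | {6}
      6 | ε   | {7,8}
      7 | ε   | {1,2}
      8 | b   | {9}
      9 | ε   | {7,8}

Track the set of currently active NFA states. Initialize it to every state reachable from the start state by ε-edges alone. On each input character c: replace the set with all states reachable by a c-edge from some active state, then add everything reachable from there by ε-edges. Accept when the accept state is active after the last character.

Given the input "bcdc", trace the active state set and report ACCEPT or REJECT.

start: ε-closure({0}) = {0,1,2}
'b' @ 1: {3,4}
'c' @ 2: {1,2,5,6,7,8}  (accept∈set)
'd' @ 3: {3,4}
'c' @ 4: {1,2,5,6,7,8}  (accept∈set)
after full input: {1,2,5,6,7,8}  (accept=1 in)

Answer: ACCEPT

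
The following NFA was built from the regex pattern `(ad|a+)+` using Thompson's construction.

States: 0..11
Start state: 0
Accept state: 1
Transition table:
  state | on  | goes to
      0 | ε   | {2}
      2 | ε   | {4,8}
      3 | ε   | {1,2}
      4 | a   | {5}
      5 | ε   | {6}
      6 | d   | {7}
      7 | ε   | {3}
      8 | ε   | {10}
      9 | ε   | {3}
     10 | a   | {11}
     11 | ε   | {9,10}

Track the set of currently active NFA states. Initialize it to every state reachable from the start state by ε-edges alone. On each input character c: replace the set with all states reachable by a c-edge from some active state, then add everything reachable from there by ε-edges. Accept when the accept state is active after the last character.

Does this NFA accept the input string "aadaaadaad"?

Answer: ACCEPT

Trace:
initial (ε-close {0}): {0,2,4,8,10}
'a' @ 1: {1,2,3,4,5,6,8,9,10,11}  [accepting]
'a' @ 2: {1,2,3,4,5,6,8,9,10,11}  [accepting]
'd' @ 3: {1,2,3,4,7,8,10}  [accepting]
'a' @ 4: {1,2,3,4,5,6,8,9,10,11}  [accepting]
'a' @ 5: {1,2,3,4,5,6,8,9,10,11}  [accepting]
'a' @ 6: {1,2,3,4,5,6,8,9,10,11}  [accepting]
'd' @ 7: {1,2,3,4,7,8,10}  [accepting]
'a' @ 8: {1,2,3,4,5,6,8,9,10,11}  [accepting]
'a' @ 9: {1,2,3,4,5,6,8,9,10,11}  [accepting]
'd' @ 10: {1,2,3,4,7,8,10}  [accepting]
end set {1,2,3,4,7,8,10} — state 1 in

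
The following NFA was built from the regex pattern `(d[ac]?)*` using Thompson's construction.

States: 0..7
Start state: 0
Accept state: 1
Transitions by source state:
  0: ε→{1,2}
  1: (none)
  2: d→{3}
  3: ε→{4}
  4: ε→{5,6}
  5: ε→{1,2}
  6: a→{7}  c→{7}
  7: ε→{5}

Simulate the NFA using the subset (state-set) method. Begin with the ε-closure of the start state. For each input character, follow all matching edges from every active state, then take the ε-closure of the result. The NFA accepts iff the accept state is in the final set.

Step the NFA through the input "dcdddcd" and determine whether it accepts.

Answer: ACCEPT

Steps:
S₀ = ε-closure({0}) = {0,1,2}
'd' @ 1: {1,2,3,4,5,6}  (accept∈set)
'c' @ 2: {1,2,5,7}  (accept∈set)
'd' @ 3: {1,2,3,4,5,6}  (accept∈set)
'd' @ 4: {1,2,3,4,5,6}  (accept∈set)
'd' @ 5: {1,2,3,4,5,6}  (accept∈set)
'c' @ 6: {1,2,5,7}  (accept∈set)
'd' @ 7: {1,2,3,4,5,6}  (accept∈set)
after full input: {1,2,3,4,5,6}  (accept=1 in)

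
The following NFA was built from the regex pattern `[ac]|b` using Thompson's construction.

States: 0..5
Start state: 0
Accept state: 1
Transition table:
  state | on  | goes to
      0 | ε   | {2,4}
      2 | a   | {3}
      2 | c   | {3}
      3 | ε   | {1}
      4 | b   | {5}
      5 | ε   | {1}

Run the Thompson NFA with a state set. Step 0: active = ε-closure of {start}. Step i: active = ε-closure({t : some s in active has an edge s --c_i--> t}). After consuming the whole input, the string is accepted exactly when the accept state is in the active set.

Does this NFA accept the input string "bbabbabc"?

Answer: REJECT

Trace:
S₀ = ε-closure({0}) = {0,2,4}
'b' @ 1: {1,5}  ✓accept
'b' @ 2: {}  — no active states
rest 'abbabc' ignored (set empty)
end set {} — state 1 not in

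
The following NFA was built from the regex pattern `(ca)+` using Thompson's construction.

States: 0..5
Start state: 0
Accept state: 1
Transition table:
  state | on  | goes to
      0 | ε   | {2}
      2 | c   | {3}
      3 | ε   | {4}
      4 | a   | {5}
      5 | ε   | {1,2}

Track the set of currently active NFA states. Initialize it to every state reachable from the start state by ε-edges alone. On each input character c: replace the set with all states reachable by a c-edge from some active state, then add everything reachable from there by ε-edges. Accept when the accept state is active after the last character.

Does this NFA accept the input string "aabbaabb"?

Answer: REJECT

Derivation:
start: ε-closure({0}) = {0,2}
'a' @ 1: {}  — no active states
rest 'abbaabb' ignored (set empty)
final: {}; accept 1 not in set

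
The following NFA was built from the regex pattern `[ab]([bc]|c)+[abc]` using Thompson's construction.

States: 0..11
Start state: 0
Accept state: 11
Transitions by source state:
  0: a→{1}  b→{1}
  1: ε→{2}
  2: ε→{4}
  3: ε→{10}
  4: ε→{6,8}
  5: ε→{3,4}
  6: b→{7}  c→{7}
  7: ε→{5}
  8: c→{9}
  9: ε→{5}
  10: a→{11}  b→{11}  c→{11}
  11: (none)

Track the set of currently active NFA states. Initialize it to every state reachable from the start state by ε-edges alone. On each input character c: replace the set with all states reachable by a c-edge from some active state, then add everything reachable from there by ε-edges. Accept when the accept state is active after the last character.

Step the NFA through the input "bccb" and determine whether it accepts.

start: ε-closure({0}) = {0}
'b' @ 1: {1,2,4,6,8}
'c' @ 2: {3,4,5,6,7,8,9,10}
'c' @ 3: {3,4,5,6,7,8,9,10,11}  ✓accept
'b' @ 4: {3,4,5,6,7,8,10,11}  ✓accept
final: {3,4,5,6,7,8,10,11}; accept 11 in set

Answer: ACCEPT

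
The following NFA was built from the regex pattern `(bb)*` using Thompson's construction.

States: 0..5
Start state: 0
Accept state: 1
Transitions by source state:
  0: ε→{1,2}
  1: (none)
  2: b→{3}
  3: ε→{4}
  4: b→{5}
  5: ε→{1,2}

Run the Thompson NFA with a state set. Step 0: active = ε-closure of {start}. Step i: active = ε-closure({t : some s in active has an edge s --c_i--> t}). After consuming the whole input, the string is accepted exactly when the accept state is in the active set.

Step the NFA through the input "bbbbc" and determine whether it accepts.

Answer: REJECT

Derivation:
start: ε-closure({0}) = {0,1,2}
'b' @ 1: {3,4}
'b' @ 2: {1,2,5}  ✓accept
'b' @ 3: {3,4}
'b' @ 4: {1,2,5}  ✓accept
'c' @ 5: {}  — dead — no transitions
final: {}; accept 1 not in set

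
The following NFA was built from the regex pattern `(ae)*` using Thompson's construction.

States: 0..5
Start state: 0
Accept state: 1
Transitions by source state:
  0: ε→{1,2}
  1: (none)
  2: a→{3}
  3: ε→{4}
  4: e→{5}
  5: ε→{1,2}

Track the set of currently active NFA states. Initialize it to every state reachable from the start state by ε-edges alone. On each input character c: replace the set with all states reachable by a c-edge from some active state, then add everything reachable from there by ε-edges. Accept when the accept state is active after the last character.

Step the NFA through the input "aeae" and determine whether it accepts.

initial (ε-close {0}): {0,1,2}
'a' @ 1: {3,4}
'e' @ 2: {1,2,5}  ✓accept
'a' @ 3: {3,4}
'e' @ 4: {1,2,5}  ✓accept
end set {1,2,5} — state 1 in

Answer: ACCEPT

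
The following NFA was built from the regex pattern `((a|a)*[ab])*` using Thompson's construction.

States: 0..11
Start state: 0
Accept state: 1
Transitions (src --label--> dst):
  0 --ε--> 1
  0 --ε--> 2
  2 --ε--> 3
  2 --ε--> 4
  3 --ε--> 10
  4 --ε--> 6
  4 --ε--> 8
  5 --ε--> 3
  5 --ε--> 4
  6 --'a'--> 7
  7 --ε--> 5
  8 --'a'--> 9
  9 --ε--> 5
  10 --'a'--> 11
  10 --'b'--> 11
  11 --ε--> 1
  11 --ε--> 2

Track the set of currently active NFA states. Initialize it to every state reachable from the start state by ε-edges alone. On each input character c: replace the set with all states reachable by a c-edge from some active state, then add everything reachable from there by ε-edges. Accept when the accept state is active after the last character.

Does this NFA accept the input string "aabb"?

start: ε-closure({0}) = {0,1,2,3,4,6,8,10}
'a' @ 1: {1,2,3,4,5,6,7,8,9,10,11}  (accept∈set)
'a' @ 2: {1,2,3,4,5,6,7,8,9,10,11}  (accept∈set)
'b' @ 3: {1,2,3,4,6,8,10,11}  (accept∈set)
'b' @ 4: {1,2,3,4,6,8,10,11}  (accept∈set)
after full input: {1,2,3,4,6,8,10,11}  (accept=1 in)

Answer: ACCEPT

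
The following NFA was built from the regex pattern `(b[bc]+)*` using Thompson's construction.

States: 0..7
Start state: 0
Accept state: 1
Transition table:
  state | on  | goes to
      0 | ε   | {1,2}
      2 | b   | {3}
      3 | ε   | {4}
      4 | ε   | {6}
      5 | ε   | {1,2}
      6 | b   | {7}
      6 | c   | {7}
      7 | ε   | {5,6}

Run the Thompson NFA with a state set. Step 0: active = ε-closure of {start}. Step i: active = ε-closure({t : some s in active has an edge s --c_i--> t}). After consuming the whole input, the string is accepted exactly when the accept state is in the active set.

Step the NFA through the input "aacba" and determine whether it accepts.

S₀ = ε-closure({0}) = {0,1,2}
'a' @ 1: {}  — state set empty
rest 'acba' ignored (set empty)
after full input: {}  (accept=1 not in)

Answer: REJECT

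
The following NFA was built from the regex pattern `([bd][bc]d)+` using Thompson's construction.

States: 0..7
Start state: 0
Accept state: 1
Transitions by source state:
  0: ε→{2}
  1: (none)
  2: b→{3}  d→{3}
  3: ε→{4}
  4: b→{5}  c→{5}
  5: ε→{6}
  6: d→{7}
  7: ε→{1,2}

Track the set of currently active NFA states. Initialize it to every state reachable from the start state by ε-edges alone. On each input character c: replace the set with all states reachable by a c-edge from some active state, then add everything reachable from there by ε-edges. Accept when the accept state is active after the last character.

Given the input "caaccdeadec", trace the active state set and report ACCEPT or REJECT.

Answer: REJECT

Derivation:
start: ε-closure({0}) = {0,2}
'c' @ 1: {}  — dead — no transitions
rest 'aaccdeadec' ignored (set empty)
after full input: {}  (accept=1 not in)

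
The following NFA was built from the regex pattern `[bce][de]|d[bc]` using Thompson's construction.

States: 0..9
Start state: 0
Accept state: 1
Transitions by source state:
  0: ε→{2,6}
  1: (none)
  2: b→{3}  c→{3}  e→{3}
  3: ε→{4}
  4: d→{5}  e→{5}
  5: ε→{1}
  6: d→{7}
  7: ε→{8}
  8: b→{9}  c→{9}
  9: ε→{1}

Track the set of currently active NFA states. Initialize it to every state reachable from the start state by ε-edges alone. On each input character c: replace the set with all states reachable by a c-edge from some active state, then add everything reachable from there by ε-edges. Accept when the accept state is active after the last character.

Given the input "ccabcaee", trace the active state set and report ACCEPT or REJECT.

S₀ = ε-closure({0}) = {0,2,6}
'c' @ 1: {3,4}
'c' @ 2: {}  — state set empty
rest 'abcaee' ignored (set empty)
after full input: {}  (accept=1 not in)

Answer: REJECT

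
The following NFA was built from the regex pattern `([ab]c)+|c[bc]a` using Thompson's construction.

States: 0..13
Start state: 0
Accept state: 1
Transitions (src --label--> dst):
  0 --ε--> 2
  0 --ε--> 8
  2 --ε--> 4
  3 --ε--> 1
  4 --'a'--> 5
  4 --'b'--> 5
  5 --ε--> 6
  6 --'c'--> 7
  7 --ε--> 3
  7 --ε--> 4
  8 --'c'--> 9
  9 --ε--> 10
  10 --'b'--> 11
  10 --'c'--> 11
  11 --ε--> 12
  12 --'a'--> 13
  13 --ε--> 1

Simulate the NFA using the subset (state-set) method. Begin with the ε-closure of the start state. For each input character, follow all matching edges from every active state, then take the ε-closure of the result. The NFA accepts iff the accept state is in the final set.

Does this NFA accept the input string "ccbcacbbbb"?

Answer: REJECT

Steps:
start: ε-closure({0}) = {0,2,4,8}
'c' @ 1: {9,10}
'c' @ 2: {11,12}
'b' @ 3: {}  — state set empty
rest 'cacbbbb' ignored (set empty)
final: {}; accept 1 not in set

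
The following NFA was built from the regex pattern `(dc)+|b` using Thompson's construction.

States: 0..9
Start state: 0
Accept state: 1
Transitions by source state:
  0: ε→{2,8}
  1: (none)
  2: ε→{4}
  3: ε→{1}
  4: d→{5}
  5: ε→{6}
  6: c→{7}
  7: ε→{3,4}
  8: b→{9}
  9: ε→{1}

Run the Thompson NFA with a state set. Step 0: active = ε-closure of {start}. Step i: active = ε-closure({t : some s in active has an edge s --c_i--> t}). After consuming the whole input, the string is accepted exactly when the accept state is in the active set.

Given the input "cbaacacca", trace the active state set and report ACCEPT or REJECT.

Answer: REJECT

Trace:
start: ε-closure({0}) = {0,2,4,8}
'c' @ 1: {}  — no active states
rest 'baacacca' ignored (set empty)
final: {}; accept 1 not in set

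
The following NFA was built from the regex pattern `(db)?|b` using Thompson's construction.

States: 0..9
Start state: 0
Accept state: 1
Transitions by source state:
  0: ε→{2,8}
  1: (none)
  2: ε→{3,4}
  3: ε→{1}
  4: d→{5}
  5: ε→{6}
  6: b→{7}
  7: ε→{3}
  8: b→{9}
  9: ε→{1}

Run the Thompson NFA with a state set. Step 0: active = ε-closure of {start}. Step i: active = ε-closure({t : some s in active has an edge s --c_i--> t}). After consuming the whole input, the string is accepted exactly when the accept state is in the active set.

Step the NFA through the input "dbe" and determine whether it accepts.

Answer: REJECT

Steps:
initial (ε-close {0}): {0,1,2,3,4,8}
'd' @ 1: {5,6}
'b' @ 2: {1,3,7}  [accepting]
'e' @ 3: {}  — no active states
final: {}; accept 1 not in set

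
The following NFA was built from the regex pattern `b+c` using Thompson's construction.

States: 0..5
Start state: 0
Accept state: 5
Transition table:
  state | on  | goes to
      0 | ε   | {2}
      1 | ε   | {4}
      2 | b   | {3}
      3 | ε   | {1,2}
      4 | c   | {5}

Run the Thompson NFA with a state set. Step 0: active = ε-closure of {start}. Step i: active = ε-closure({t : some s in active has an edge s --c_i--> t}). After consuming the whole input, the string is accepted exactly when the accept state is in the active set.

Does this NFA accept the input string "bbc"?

Answer: ACCEPT

Trace:
start: ε-closure({0}) = {0,2}
'b' @ 1: {1,2,3,4}
'b' @ 2: {1,2,3,4}
'c' @ 3: {5}  (accept∈set)
end set {5} — state 5 in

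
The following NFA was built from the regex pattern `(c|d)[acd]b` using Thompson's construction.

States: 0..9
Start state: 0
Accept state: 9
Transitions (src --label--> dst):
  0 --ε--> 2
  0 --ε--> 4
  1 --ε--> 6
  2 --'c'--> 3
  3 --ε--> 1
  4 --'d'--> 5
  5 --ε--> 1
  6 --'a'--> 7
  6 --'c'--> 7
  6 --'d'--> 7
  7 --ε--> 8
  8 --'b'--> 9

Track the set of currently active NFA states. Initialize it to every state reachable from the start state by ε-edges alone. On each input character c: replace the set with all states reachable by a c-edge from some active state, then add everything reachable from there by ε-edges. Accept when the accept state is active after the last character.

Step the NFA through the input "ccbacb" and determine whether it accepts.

start: ε-closure({0}) = {0,2,4}
'c' @ 1: {1,3,6}
'c' @ 2: {7,8}
'b' @ 3: {9}  ✓accept
'a' @ 4: {}  — dead — no transitions
rest 'cb' ignored (set empty)
end set {} — state 9 not in

Answer: REJECT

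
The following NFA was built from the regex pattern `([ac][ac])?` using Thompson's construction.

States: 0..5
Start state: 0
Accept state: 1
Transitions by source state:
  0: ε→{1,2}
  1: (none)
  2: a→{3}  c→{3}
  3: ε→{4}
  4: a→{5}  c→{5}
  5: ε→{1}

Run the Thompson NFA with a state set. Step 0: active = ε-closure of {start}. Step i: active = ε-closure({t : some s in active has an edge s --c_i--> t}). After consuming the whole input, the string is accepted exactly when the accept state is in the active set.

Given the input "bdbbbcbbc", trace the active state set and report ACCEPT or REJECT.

Answer: REJECT

Derivation:
start: ε-closure({0}) = {0,1,2}
'b' @ 1: {}  — dead — no transitions
rest 'dbbbcbbc' ignored (set empty)
final: {}; accept 1 not in set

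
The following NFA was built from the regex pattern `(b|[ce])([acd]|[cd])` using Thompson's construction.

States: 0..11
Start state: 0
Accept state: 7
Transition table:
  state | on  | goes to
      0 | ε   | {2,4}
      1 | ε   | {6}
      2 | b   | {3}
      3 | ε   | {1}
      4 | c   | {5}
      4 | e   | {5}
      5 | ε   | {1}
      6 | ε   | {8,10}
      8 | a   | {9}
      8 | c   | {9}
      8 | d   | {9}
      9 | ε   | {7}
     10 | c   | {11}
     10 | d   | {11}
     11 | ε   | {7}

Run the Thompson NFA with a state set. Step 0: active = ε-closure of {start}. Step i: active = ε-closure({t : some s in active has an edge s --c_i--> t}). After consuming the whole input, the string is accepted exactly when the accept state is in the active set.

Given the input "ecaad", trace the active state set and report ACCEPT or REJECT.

Answer: REJECT

Steps:
start: ε-closure({0}) = {0,2,4}
'e' @ 1: {1,5,6,8,10}
'c' @ 2: {7,9,11}  ✓accept
'a' @ 3: {}  — dead — no transitions
rest 'ad' ignored (set empty)
after full input: {}  (accept=7 not in)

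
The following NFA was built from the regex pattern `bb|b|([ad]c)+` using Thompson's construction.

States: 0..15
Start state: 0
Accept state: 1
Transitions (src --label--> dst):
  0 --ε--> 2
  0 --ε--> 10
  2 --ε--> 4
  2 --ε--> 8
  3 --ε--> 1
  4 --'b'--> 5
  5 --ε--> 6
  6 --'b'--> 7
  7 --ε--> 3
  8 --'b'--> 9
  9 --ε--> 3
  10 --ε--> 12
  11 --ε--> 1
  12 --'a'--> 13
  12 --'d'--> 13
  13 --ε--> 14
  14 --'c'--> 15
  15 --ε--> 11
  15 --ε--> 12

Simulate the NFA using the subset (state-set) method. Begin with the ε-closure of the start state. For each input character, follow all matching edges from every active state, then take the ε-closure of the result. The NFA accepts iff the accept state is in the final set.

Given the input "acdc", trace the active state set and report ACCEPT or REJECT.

S₀ = ε-closure({0}) = {0,2,4,8,10,12}
'a' @ 1: {13,14}
'c' @ 2: {1,11,12,15}  ✓accept
'd' @ 3: {13,14}
'c' @ 4: {1,11,12,15}  ✓accept
end set {1,11,12,15} — state 1 in

Answer: ACCEPT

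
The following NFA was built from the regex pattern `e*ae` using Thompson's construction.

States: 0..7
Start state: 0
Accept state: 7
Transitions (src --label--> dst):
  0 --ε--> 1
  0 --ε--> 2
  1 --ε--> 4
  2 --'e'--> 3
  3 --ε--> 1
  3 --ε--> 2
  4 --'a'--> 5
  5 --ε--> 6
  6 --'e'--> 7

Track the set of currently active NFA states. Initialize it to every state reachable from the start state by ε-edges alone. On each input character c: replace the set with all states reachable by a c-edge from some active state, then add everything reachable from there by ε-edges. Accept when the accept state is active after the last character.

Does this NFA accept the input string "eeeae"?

Answer: ACCEPT

Steps:
initial (ε-close {0}): {0,1,2,4}
'e' @ 1: {1,2,3,4}
'e' @ 2: {1,2,3,4}
'e' @ 3: {1,2,3,4}
'a' @ 4: {5,6}
'e' @ 5: {7}  (accept∈set)
end set {7} — state 7 in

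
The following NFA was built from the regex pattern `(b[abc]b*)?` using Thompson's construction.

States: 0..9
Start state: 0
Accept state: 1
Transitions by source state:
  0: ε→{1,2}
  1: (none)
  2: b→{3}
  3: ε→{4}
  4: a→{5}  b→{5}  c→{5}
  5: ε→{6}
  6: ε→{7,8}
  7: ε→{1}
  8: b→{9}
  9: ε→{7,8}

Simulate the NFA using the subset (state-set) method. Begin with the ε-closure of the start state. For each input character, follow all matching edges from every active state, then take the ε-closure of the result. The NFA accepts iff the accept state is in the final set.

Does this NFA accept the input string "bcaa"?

initial (ε-close {0}): {0,1,2}
'b' @ 1: {3,4}
'c' @ 2: {1,5,6,7,8}  (accept∈set)
'a' @ 3: {}  — dead — no transitions
rest 'a' ignored (set empty)
end set {} — state 1 not in

Answer: REJECT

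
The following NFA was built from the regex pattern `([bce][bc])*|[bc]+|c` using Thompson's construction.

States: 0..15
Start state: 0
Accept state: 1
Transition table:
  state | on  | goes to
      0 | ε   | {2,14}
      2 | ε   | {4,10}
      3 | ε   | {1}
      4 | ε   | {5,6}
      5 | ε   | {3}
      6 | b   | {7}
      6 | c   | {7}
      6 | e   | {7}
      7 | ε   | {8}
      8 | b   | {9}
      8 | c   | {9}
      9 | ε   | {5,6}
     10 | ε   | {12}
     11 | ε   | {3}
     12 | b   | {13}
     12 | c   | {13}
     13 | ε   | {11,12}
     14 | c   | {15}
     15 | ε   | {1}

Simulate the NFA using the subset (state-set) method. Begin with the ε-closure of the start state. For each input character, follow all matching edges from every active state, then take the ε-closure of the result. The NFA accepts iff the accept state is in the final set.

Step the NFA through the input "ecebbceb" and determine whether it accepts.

Answer: ACCEPT

Steps:
initial (ε-close {0}): {0,1,2,3,4,5,6,10,12,14}
'e' @ 1: {7,8}
'c' @ 2: {1,3,5,6,9}  [accepting]
'e' @ 3: {7,8}
'b' @ 4: {1,3,5,6,9}  [accepting]
'b' @ 5: {7,8}
'c' @ 6: {1,3,5,6,9}  [accepting]
'e' @ 7: {7,8}
'b' @ 8: {1,3,5,6,9}  [accepting]
end set {1,3,5,6,9} — state 1 in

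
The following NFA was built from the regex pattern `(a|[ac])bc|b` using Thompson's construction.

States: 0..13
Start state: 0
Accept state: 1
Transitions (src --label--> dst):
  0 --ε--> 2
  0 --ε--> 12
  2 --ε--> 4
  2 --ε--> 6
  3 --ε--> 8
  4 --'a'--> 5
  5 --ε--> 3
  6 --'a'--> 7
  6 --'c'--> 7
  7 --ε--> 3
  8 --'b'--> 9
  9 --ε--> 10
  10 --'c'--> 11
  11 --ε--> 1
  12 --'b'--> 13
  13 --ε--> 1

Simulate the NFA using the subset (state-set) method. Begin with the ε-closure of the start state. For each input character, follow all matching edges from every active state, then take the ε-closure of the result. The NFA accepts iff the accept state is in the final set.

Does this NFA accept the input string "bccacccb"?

start: ε-closure({0}) = {0,2,4,6,12}
'b' @ 1: {1,13}  [accepting]
'c' @ 2: {}  — state set empty
rest 'cacccb' ignored (set empty)
final: {}; accept 1 not in set

Answer: REJECT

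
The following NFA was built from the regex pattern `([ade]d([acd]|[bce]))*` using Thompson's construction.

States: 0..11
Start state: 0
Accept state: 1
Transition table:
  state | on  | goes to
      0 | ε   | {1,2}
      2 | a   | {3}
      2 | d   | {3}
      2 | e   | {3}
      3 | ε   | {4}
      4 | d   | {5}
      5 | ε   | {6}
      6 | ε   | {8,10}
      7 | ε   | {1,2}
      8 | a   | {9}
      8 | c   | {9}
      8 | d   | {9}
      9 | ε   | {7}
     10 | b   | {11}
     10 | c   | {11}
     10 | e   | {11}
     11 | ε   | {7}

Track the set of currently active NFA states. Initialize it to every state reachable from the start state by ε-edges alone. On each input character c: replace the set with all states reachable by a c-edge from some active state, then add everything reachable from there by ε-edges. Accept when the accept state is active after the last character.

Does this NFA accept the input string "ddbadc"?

start: ε-closure({0}) = {0,1,2}
'd' @ 1: {3,4}
'd' @ 2: {5,6,8,10}
'b' @ 3: {1,2,7,11}  [accepting]
'a' @ 4: {3,4}
'd' @ 5: {5,6,8,10}
'c' @ 6: {1,2,7,9,11}  [accepting]
final: {1,2,7,9,11}; accept 1 in set

Answer: ACCEPT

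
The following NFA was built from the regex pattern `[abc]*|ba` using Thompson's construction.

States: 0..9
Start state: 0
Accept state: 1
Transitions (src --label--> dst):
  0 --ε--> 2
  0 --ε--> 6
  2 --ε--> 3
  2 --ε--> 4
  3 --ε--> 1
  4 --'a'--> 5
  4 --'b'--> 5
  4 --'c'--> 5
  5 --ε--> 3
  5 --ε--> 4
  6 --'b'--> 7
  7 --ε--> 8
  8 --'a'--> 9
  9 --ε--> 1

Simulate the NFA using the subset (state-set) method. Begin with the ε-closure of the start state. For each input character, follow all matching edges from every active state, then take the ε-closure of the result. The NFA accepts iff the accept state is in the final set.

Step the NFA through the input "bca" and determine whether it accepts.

Answer: ACCEPT

Derivation:
initial (ε-close {0}): {0,1,2,3,4,6}
'b' @ 1: {1,3,4,5,7,8}  ✓accept
'c' @ 2: {1,3,4,5}  ✓accept
'a' @ 3: {1,3,4,5}  ✓accept
end set {1,3,4,5} — state 1 in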